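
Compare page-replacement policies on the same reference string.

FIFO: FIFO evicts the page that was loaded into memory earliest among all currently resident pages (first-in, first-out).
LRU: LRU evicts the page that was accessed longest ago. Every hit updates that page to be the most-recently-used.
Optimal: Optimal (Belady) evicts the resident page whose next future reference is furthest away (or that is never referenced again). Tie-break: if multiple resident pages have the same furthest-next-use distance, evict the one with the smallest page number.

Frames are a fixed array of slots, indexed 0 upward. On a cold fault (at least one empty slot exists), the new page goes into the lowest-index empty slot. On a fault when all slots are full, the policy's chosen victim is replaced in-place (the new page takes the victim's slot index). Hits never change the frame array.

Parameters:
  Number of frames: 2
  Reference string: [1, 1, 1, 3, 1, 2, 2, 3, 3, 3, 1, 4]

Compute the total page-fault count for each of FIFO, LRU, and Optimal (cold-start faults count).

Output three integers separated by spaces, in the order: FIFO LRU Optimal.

--- FIFO ---
  step 0: ref 1 -> FAULT, frames=[1,-] (faults so far: 1)
  step 1: ref 1 -> HIT, frames=[1,-] (faults so far: 1)
  step 2: ref 1 -> HIT, frames=[1,-] (faults so far: 1)
  step 3: ref 3 -> FAULT, frames=[1,3] (faults so far: 2)
  step 4: ref 1 -> HIT, frames=[1,3] (faults so far: 2)
  step 5: ref 2 -> FAULT, evict 1, frames=[2,3] (faults so far: 3)
  step 6: ref 2 -> HIT, frames=[2,3] (faults so far: 3)
  step 7: ref 3 -> HIT, frames=[2,3] (faults so far: 3)
  step 8: ref 3 -> HIT, frames=[2,3] (faults so far: 3)
  step 9: ref 3 -> HIT, frames=[2,3] (faults so far: 3)
  step 10: ref 1 -> FAULT, evict 3, frames=[2,1] (faults so far: 4)
  step 11: ref 4 -> FAULT, evict 2, frames=[4,1] (faults so far: 5)
  FIFO total faults: 5
--- LRU ---
  step 0: ref 1 -> FAULT, frames=[1,-] (faults so far: 1)
  step 1: ref 1 -> HIT, frames=[1,-] (faults so far: 1)
  step 2: ref 1 -> HIT, frames=[1,-] (faults so far: 1)
  step 3: ref 3 -> FAULT, frames=[1,3] (faults so far: 2)
  step 4: ref 1 -> HIT, frames=[1,3] (faults so far: 2)
  step 5: ref 2 -> FAULT, evict 3, frames=[1,2] (faults so far: 3)
  step 6: ref 2 -> HIT, frames=[1,2] (faults so far: 3)
  step 7: ref 3 -> FAULT, evict 1, frames=[3,2] (faults so far: 4)
  step 8: ref 3 -> HIT, frames=[3,2] (faults so far: 4)
  step 9: ref 3 -> HIT, frames=[3,2] (faults so far: 4)
  step 10: ref 1 -> FAULT, evict 2, frames=[3,1] (faults so far: 5)
  step 11: ref 4 -> FAULT, evict 3, frames=[4,1] (faults so far: 6)
  LRU total faults: 6
--- Optimal ---
  step 0: ref 1 -> FAULT, frames=[1,-] (faults so far: 1)
  step 1: ref 1 -> HIT, frames=[1,-] (faults so far: 1)
  step 2: ref 1 -> HIT, frames=[1,-] (faults so far: 1)
  step 3: ref 3 -> FAULT, frames=[1,3] (faults so far: 2)
  step 4: ref 1 -> HIT, frames=[1,3] (faults so far: 2)
  step 5: ref 2 -> FAULT, evict 1, frames=[2,3] (faults so far: 3)
  step 6: ref 2 -> HIT, frames=[2,3] (faults so far: 3)
  step 7: ref 3 -> HIT, frames=[2,3] (faults so far: 3)
  step 8: ref 3 -> HIT, frames=[2,3] (faults so far: 3)
  step 9: ref 3 -> HIT, frames=[2,3] (faults so far: 3)
  step 10: ref 1 -> FAULT, evict 2, frames=[1,3] (faults so far: 4)
  step 11: ref 4 -> FAULT, evict 1, frames=[4,3] (faults so far: 5)
  Optimal total faults: 5

Answer: 5 6 5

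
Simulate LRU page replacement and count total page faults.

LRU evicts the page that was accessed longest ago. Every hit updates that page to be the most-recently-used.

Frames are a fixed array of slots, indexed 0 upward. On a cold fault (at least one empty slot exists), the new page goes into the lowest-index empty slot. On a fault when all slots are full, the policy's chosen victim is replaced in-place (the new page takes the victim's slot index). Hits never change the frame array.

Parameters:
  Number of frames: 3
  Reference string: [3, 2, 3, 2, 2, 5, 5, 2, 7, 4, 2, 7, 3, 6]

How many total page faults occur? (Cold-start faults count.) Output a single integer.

Step 0: ref 3 → FAULT, frames=[3,-,-]
Step 1: ref 2 → FAULT, frames=[3,2,-]
Step 2: ref 3 → HIT, frames=[3,2,-]
Step 3: ref 2 → HIT, frames=[3,2,-]
Step 4: ref 2 → HIT, frames=[3,2,-]
Step 5: ref 5 → FAULT, frames=[3,2,5]
Step 6: ref 5 → HIT, frames=[3,2,5]
Step 7: ref 2 → HIT, frames=[3,2,5]
Step 8: ref 7 → FAULT (evict 3), frames=[7,2,5]
Step 9: ref 4 → FAULT (evict 5), frames=[7,2,4]
Step 10: ref 2 → HIT, frames=[7,2,4]
Step 11: ref 7 → HIT, frames=[7,2,4]
Step 12: ref 3 → FAULT (evict 4), frames=[7,2,3]
Step 13: ref 6 → FAULT (evict 2), frames=[7,6,3]
Total faults: 7

Answer: 7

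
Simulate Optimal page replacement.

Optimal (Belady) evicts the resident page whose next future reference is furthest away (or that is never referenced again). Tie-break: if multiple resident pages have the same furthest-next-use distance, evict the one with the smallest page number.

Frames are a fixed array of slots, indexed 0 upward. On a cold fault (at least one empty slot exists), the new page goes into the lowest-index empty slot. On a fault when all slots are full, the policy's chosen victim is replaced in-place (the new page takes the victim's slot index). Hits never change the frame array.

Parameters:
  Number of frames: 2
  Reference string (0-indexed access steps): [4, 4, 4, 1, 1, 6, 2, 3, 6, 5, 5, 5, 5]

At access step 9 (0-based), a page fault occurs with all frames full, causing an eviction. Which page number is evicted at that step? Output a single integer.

Answer: 3

Derivation:
Step 0: ref 4 -> FAULT, frames=[4,-]
Step 1: ref 4 -> HIT, frames=[4,-]
Step 2: ref 4 -> HIT, frames=[4,-]
Step 3: ref 1 -> FAULT, frames=[4,1]
Step 4: ref 1 -> HIT, frames=[4,1]
Step 5: ref 6 -> FAULT, evict 1, frames=[4,6]
Step 6: ref 2 -> FAULT, evict 4, frames=[2,6]
Step 7: ref 3 -> FAULT, evict 2, frames=[3,6]
Step 8: ref 6 -> HIT, frames=[3,6]
Step 9: ref 5 -> FAULT, evict 3, frames=[5,6]
At step 9: evicted page 3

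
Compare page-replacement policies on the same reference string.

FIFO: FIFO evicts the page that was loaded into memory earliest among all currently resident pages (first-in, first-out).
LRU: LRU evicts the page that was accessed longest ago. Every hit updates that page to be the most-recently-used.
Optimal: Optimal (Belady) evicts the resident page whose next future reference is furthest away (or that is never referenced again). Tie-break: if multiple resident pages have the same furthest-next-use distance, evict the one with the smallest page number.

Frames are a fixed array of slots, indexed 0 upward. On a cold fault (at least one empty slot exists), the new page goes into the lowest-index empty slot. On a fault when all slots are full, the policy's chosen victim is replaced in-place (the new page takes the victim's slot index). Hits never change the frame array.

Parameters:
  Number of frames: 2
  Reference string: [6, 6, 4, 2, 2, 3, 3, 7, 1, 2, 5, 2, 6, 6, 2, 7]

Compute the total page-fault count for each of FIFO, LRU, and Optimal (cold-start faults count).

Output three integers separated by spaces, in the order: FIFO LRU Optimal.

--- FIFO ---
  step 0: ref 6 -> FAULT, frames=[6,-] (faults so far: 1)
  step 1: ref 6 -> HIT, frames=[6,-] (faults so far: 1)
  step 2: ref 4 -> FAULT, frames=[6,4] (faults so far: 2)
  step 3: ref 2 -> FAULT, evict 6, frames=[2,4] (faults so far: 3)
  step 4: ref 2 -> HIT, frames=[2,4] (faults so far: 3)
  step 5: ref 3 -> FAULT, evict 4, frames=[2,3] (faults so far: 4)
  step 6: ref 3 -> HIT, frames=[2,3] (faults so far: 4)
  step 7: ref 7 -> FAULT, evict 2, frames=[7,3] (faults so far: 5)
  step 8: ref 1 -> FAULT, evict 3, frames=[7,1] (faults so far: 6)
  step 9: ref 2 -> FAULT, evict 7, frames=[2,1] (faults so far: 7)
  step 10: ref 5 -> FAULT, evict 1, frames=[2,5] (faults so far: 8)
  step 11: ref 2 -> HIT, frames=[2,5] (faults so far: 8)
  step 12: ref 6 -> FAULT, evict 2, frames=[6,5] (faults so far: 9)
  step 13: ref 6 -> HIT, frames=[6,5] (faults so far: 9)
  step 14: ref 2 -> FAULT, evict 5, frames=[6,2] (faults so far: 10)
  step 15: ref 7 -> FAULT, evict 6, frames=[7,2] (faults so far: 11)
  FIFO total faults: 11
--- LRU ---
  step 0: ref 6 -> FAULT, frames=[6,-] (faults so far: 1)
  step 1: ref 6 -> HIT, frames=[6,-] (faults so far: 1)
  step 2: ref 4 -> FAULT, frames=[6,4] (faults so far: 2)
  step 3: ref 2 -> FAULT, evict 6, frames=[2,4] (faults so far: 3)
  step 4: ref 2 -> HIT, frames=[2,4] (faults so far: 3)
  step 5: ref 3 -> FAULT, evict 4, frames=[2,3] (faults so far: 4)
  step 6: ref 3 -> HIT, frames=[2,3] (faults so far: 4)
  step 7: ref 7 -> FAULT, evict 2, frames=[7,3] (faults so far: 5)
  step 8: ref 1 -> FAULT, evict 3, frames=[7,1] (faults so far: 6)
  step 9: ref 2 -> FAULT, evict 7, frames=[2,1] (faults so far: 7)
  step 10: ref 5 -> FAULT, evict 1, frames=[2,5] (faults so far: 8)
  step 11: ref 2 -> HIT, frames=[2,5] (faults so far: 8)
  step 12: ref 6 -> FAULT, evict 5, frames=[2,6] (faults so far: 9)
  step 13: ref 6 -> HIT, frames=[2,6] (faults so far: 9)
  step 14: ref 2 -> HIT, frames=[2,6] (faults so far: 9)
  step 15: ref 7 -> FAULT, evict 6, frames=[2,7] (faults so far: 10)
  LRU total faults: 10
--- Optimal ---
  step 0: ref 6 -> FAULT, frames=[6,-] (faults so far: 1)
  step 1: ref 6 -> HIT, frames=[6,-] (faults so far: 1)
  step 2: ref 4 -> FAULT, frames=[6,4] (faults so far: 2)
  step 3: ref 2 -> FAULT, evict 4, frames=[6,2] (faults so far: 3)
  step 4: ref 2 -> HIT, frames=[6,2] (faults so far: 3)
  step 5: ref 3 -> FAULT, evict 6, frames=[3,2] (faults so far: 4)
  step 6: ref 3 -> HIT, frames=[3,2] (faults so far: 4)
  step 7: ref 7 -> FAULT, evict 3, frames=[7,2] (faults so far: 5)
  step 8: ref 1 -> FAULT, evict 7, frames=[1,2] (faults so far: 6)
  step 9: ref 2 -> HIT, frames=[1,2] (faults so far: 6)
  step 10: ref 5 -> FAULT, evict 1, frames=[5,2] (faults so far: 7)
  step 11: ref 2 -> HIT, frames=[5,2] (faults so far: 7)
  step 12: ref 6 -> FAULT, evict 5, frames=[6,2] (faults so far: 8)
  step 13: ref 6 -> HIT, frames=[6,2] (faults so far: 8)
  step 14: ref 2 -> HIT, frames=[6,2] (faults so far: 8)
  step 15: ref 7 -> FAULT, evict 2, frames=[6,7] (faults so far: 9)
  Optimal total faults: 9

Answer: 11 10 9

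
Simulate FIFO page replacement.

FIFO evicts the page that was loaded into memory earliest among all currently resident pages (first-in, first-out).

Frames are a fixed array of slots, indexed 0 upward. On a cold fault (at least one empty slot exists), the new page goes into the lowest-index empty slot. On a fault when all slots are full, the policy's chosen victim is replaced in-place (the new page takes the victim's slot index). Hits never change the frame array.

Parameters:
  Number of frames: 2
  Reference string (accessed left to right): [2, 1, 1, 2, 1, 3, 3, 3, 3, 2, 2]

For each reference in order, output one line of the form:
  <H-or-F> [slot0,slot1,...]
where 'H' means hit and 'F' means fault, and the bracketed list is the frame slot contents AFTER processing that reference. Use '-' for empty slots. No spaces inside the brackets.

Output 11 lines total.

F [2,-]
F [2,1]
H [2,1]
H [2,1]
H [2,1]
F [3,1]
H [3,1]
H [3,1]
H [3,1]
F [3,2]
H [3,2]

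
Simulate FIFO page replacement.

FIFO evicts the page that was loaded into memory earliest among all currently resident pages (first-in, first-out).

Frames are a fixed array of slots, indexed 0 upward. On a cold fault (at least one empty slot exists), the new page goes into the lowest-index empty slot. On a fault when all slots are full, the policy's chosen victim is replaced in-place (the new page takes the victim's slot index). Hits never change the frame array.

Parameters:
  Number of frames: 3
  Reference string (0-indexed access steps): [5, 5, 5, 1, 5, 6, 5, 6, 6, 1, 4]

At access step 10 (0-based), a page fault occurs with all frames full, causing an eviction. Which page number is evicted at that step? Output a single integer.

Step 0: ref 5 -> FAULT, frames=[5,-,-]
Step 1: ref 5 -> HIT, frames=[5,-,-]
Step 2: ref 5 -> HIT, frames=[5,-,-]
Step 3: ref 1 -> FAULT, frames=[5,1,-]
Step 4: ref 5 -> HIT, frames=[5,1,-]
Step 5: ref 6 -> FAULT, frames=[5,1,6]
Step 6: ref 5 -> HIT, frames=[5,1,6]
Step 7: ref 6 -> HIT, frames=[5,1,6]
Step 8: ref 6 -> HIT, frames=[5,1,6]
Step 9: ref 1 -> HIT, frames=[5,1,6]
Step 10: ref 4 -> FAULT, evict 5, frames=[4,1,6]
At step 10: evicted page 5

Answer: 5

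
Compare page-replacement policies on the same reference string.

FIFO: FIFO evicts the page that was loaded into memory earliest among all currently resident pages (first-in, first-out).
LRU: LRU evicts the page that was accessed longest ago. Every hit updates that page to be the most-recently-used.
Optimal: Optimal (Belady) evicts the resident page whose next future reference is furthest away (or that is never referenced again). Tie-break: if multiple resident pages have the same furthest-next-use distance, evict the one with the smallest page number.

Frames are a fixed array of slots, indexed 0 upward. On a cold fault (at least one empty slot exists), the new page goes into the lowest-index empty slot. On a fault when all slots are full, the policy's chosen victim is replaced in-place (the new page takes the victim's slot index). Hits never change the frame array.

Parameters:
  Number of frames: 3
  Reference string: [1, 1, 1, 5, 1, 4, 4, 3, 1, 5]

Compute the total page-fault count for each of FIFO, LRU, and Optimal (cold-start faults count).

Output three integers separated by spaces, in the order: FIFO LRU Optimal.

Answer: 6 5 4

Derivation:
--- FIFO ---
  step 0: ref 1 -> FAULT, frames=[1,-,-] (faults so far: 1)
  step 1: ref 1 -> HIT, frames=[1,-,-] (faults so far: 1)
  step 2: ref 1 -> HIT, frames=[1,-,-] (faults so far: 1)
  step 3: ref 5 -> FAULT, frames=[1,5,-] (faults so far: 2)
  step 4: ref 1 -> HIT, frames=[1,5,-] (faults so far: 2)
  step 5: ref 4 -> FAULT, frames=[1,5,4] (faults so far: 3)
  step 6: ref 4 -> HIT, frames=[1,5,4] (faults so far: 3)
  step 7: ref 3 -> FAULT, evict 1, frames=[3,5,4] (faults so far: 4)
  step 8: ref 1 -> FAULT, evict 5, frames=[3,1,4] (faults so far: 5)
  step 9: ref 5 -> FAULT, evict 4, frames=[3,1,5] (faults so far: 6)
  FIFO total faults: 6
--- LRU ---
  step 0: ref 1 -> FAULT, frames=[1,-,-] (faults so far: 1)
  step 1: ref 1 -> HIT, frames=[1,-,-] (faults so far: 1)
  step 2: ref 1 -> HIT, frames=[1,-,-] (faults so far: 1)
  step 3: ref 5 -> FAULT, frames=[1,5,-] (faults so far: 2)
  step 4: ref 1 -> HIT, frames=[1,5,-] (faults so far: 2)
  step 5: ref 4 -> FAULT, frames=[1,5,4] (faults so far: 3)
  step 6: ref 4 -> HIT, frames=[1,5,4] (faults so far: 3)
  step 7: ref 3 -> FAULT, evict 5, frames=[1,3,4] (faults so far: 4)
  step 8: ref 1 -> HIT, frames=[1,3,4] (faults so far: 4)
  step 9: ref 5 -> FAULT, evict 4, frames=[1,3,5] (faults so far: 5)
  LRU total faults: 5
--- Optimal ---
  step 0: ref 1 -> FAULT, frames=[1,-,-] (faults so far: 1)
  step 1: ref 1 -> HIT, frames=[1,-,-] (faults so far: 1)
  step 2: ref 1 -> HIT, frames=[1,-,-] (faults so far: 1)
  step 3: ref 5 -> FAULT, frames=[1,5,-] (faults so far: 2)
  step 4: ref 1 -> HIT, frames=[1,5,-] (faults so far: 2)
  step 5: ref 4 -> FAULT, frames=[1,5,4] (faults so far: 3)
  step 6: ref 4 -> HIT, frames=[1,5,4] (faults so far: 3)
  step 7: ref 3 -> FAULT, evict 4, frames=[1,5,3] (faults so far: 4)
  step 8: ref 1 -> HIT, frames=[1,5,3] (faults so far: 4)
  step 9: ref 5 -> HIT, frames=[1,5,3] (faults so far: 4)
  Optimal total faults: 4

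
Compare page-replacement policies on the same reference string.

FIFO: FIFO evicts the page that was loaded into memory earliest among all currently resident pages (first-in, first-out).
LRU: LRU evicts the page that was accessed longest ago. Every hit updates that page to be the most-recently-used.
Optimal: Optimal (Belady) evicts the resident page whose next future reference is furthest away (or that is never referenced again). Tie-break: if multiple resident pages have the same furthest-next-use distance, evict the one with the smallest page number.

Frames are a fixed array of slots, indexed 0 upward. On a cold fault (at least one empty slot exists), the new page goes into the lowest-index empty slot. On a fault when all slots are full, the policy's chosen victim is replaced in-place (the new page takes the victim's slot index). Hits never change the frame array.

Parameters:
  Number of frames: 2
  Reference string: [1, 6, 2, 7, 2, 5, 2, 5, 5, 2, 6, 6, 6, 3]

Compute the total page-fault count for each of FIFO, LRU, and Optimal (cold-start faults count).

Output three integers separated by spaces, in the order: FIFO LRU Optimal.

Answer: 8 7 7

Derivation:
--- FIFO ---
  step 0: ref 1 -> FAULT, frames=[1,-] (faults so far: 1)
  step 1: ref 6 -> FAULT, frames=[1,6] (faults so far: 2)
  step 2: ref 2 -> FAULT, evict 1, frames=[2,6] (faults so far: 3)
  step 3: ref 7 -> FAULT, evict 6, frames=[2,7] (faults so far: 4)
  step 4: ref 2 -> HIT, frames=[2,7] (faults so far: 4)
  step 5: ref 5 -> FAULT, evict 2, frames=[5,7] (faults so far: 5)
  step 6: ref 2 -> FAULT, evict 7, frames=[5,2] (faults so far: 6)
  step 7: ref 5 -> HIT, frames=[5,2] (faults so far: 6)
  step 8: ref 5 -> HIT, frames=[5,2] (faults so far: 6)
  step 9: ref 2 -> HIT, frames=[5,2] (faults so far: 6)
  step 10: ref 6 -> FAULT, evict 5, frames=[6,2] (faults so far: 7)
  step 11: ref 6 -> HIT, frames=[6,2] (faults so far: 7)
  step 12: ref 6 -> HIT, frames=[6,2] (faults so far: 7)
  step 13: ref 3 -> FAULT, evict 2, frames=[6,3] (faults so far: 8)
  FIFO total faults: 8
--- LRU ---
  step 0: ref 1 -> FAULT, frames=[1,-] (faults so far: 1)
  step 1: ref 6 -> FAULT, frames=[1,6] (faults so far: 2)
  step 2: ref 2 -> FAULT, evict 1, frames=[2,6] (faults so far: 3)
  step 3: ref 7 -> FAULT, evict 6, frames=[2,7] (faults so far: 4)
  step 4: ref 2 -> HIT, frames=[2,7] (faults so far: 4)
  step 5: ref 5 -> FAULT, evict 7, frames=[2,5] (faults so far: 5)
  step 6: ref 2 -> HIT, frames=[2,5] (faults so far: 5)
  step 7: ref 5 -> HIT, frames=[2,5] (faults so far: 5)
  step 8: ref 5 -> HIT, frames=[2,5] (faults so far: 5)
  step 9: ref 2 -> HIT, frames=[2,5] (faults so far: 5)
  step 10: ref 6 -> FAULT, evict 5, frames=[2,6] (faults so far: 6)
  step 11: ref 6 -> HIT, frames=[2,6] (faults so far: 6)
  step 12: ref 6 -> HIT, frames=[2,6] (faults so far: 6)
  step 13: ref 3 -> FAULT, evict 2, frames=[3,6] (faults so far: 7)
  LRU total faults: 7
--- Optimal ---
  step 0: ref 1 -> FAULT, frames=[1,-] (faults so far: 1)
  step 1: ref 6 -> FAULT, frames=[1,6] (faults so far: 2)
  step 2: ref 2 -> FAULT, evict 1, frames=[2,6] (faults so far: 3)
  step 3: ref 7 -> FAULT, evict 6, frames=[2,7] (faults so far: 4)
  step 4: ref 2 -> HIT, frames=[2,7] (faults so far: 4)
  step 5: ref 5 -> FAULT, evict 7, frames=[2,5] (faults so far: 5)
  step 6: ref 2 -> HIT, frames=[2,5] (faults so far: 5)
  step 7: ref 5 -> HIT, frames=[2,5] (faults so far: 5)
  step 8: ref 5 -> HIT, frames=[2,5] (faults so far: 5)
  step 9: ref 2 -> HIT, frames=[2,5] (faults so far: 5)
  step 10: ref 6 -> FAULT, evict 2, frames=[6,5] (faults so far: 6)
  step 11: ref 6 -> HIT, frames=[6,5] (faults so far: 6)
  step 12: ref 6 -> HIT, frames=[6,5] (faults so far: 6)
  step 13: ref 3 -> FAULT, evict 5, frames=[6,3] (faults so far: 7)
  Optimal total faults: 7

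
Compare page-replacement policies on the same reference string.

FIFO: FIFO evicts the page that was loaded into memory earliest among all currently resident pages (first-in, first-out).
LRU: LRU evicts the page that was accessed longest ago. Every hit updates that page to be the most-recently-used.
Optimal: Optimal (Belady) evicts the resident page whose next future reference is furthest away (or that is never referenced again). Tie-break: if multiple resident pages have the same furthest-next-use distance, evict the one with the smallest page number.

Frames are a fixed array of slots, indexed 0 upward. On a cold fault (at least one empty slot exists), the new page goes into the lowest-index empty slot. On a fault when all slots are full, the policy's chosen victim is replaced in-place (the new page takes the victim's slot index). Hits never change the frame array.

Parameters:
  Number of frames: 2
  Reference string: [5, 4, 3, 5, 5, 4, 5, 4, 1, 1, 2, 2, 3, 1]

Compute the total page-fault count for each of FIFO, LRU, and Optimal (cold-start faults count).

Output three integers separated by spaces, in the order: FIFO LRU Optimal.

Answer: 9 9 7

Derivation:
--- FIFO ---
  step 0: ref 5 -> FAULT, frames=[5,-] (faults so far: 1)
  step 1: ref 4 -> FAULT, frames=[5,4] (faults so far: 2)
  step 2: ref 3 -> FAULT, evict 5, frames=[3,4] (faults so far: 3)
  step 3: ref 5 -> FAULT, evict 4, frames=[3,5] (faults so far: 4)
  step 4: ref 5 -> HIT, frames=[3,5] (faults so far: 4)
  step 5: ref 4 -> FAULT, evict 3, frames=[4,5] (faults so far: 5)
  step 6: ref 5 -> HIT, frames=[4,5] (faults so far: 5)
  step 7: ref 4 -> HIT, frames=[4,5] (faults so far: 5)
  step 8: ref 1 -> FAULT, evict 5, frames=[4,1] (faults so far: 6)
  step 9: ref 1 -> HIT, frames=[4,1] (faults so far: 6)
  step 10: ref 2 -> FAULT, evict 4, frames=[2,1] (faults so far: 7)
  step 11: ref 2 -> HIT, frames=[2,1] (faults so far: 7)
  step 12: ref 3 -> FAULT, evict 1, frames=[2,3] (faults so far: 8)
  step 13: ref 1 -> FAULT, evict 2, frames=[1,3] (faults so far: 9)
  FIFO total faults: 9
--- LRU ---
  step 0: ref 5 -> FAULT, frames=[5,-] (faults so far: 1)
  step 1: ref 4 -> FAULT, frames=[5,4] (faults so far: 2)
  step 2: ref 3 -> FAULT, evict 5, frames=[3,4] (faults so far: 3)
  step 3: ref 5 -> FAULT, evict 4, frames=[3,5] (faults so far: 4)
  step 4: ref 5 -> HIT, frames=[3,5] (faults so far: 4)
  step 5: ref 4 -> FAULT, evict 3, frames=[4,5] (faults so far: 5)
  step 6: ref 5 -> HIT, frames=[4,5] (faults so far: 5)
  step 7: ref 4 -> HIT, frames=[4,5] (faults so far: 5)
  step 8: ref 1 -> FAULT, evict 5, frames=[4,1] (faults so far: 6)
  step 9: ref 1 -> HIT, frames=[4,1] (faults so far: 6)
  step 10: ref 2 -> FAULT, evict 4, frames=[2,1] (faults so far: 7)
  step 11: ref 2 -> HIT, frames=[2,1] (faults so far: 7)
  step 12: ref 3 -> FAULT, evict 1, frames=[2,3] (faults so far: 8)
  step 13: ref 1 -> FAULT, evict 2, frames=[1,3] (faults so far: 9)
  LRU total faults: 9
--- Optimal ---
  step 0: ref 5 -> FAULT, frames=[5,-] (faults so far: 1)
  step 1: ref 4 -> FAULT, frames=[5,4] (faults so far: 2)
  step 2: ref 3 -> FAULT, evict 4, frames=[5,3] (faults so far: 3)
  step 3: ref 5 -> HIT, frames=[5,3] (faults so far: 3)
  step 4: ref 5 -> HIT, frames=[5,3] (faults so far: 3)
  step 5: ref 4 -> FAULT, evict 3, frames=[5,4] (faults so far: 4)
  step 6: ref 5 -> HIT, frames=[5,4] (faults so far: 4)
  step 7: ref 4 -> HIT, frames=[5,4] (faults so far: 4)
  step 8: ref 1 -> FAULT, evict 4, frames=[5,1] (faults so far: 5)
  step 9: ref 1 -> HIT, frames=[5,1] (faults so far: 5)
  step 10: ref 2 -> FAULT, evict 5, frames=[2,1] (faults so far: 6)
  step 11: ref 2 -> HIT, frames=[2,1] (faults so far: 6)
  step 12: ref 3 -> FAULT, evict 2, frames=[3,1] (faults so far: 7)
  step 13: ref 1 -> HIT, frames=[3,1] (faults so far: 7)
  Optimal total faults: 7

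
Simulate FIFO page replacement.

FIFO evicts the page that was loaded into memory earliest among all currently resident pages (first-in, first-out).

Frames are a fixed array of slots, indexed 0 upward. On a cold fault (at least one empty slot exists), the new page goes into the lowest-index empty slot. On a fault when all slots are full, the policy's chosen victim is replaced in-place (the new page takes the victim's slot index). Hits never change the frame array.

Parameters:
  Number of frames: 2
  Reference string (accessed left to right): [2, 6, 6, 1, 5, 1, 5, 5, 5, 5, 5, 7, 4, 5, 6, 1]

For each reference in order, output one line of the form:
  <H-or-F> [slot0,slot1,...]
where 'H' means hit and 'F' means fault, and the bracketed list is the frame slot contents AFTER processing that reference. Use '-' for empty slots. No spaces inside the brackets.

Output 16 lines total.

F [2,-]
F [2,6]
H [2,6]
F [1,6]
F [1,5]
H [1,5]
H [1,5]
H [1,5]
H [1,5]
H [1,5]
H [1,5]
F [7,5]
F [7,4]
F [5,4]
F [5,6]
F [1,6]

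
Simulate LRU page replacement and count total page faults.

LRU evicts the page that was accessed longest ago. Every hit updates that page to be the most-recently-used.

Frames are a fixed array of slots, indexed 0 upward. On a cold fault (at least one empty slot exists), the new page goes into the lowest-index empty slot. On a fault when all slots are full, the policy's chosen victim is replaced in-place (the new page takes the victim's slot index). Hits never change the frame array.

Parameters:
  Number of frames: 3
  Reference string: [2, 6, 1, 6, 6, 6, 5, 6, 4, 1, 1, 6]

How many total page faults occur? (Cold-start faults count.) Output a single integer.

Answer: 6

Derivation:
Step 0: ref 2 → FAULT, frames=[2,-,-]
Step 1: ref 6 → FAULT, frames=[2,6,-]
Step 2: ref 1 → FAULT, frames=[2,6,1]
Step 3: ref 6 → HIT, frames=[2,6,1]
Step 4: ref 6 → HIT, frames=[2,6,1]
Step 5: ref 6 → HIT, frames=[2,6,1]
Step 6: ref 5 → FAULT (evict 2), frames=[5,6,1]
Step 7: ref 6 → HIT, frames=[5,6,1]
Step 8: ref 4 → FAULT (evict 1), frames=[5,6,4]
Step 9: ref 1 → FAULT (evict 5), frames=[1,6,4]
Step 10: ref 1 → HIT, frames=[1,6,4]
Step 11: ref 6 → HIT, frames=[1,6,4]
Total faults: 6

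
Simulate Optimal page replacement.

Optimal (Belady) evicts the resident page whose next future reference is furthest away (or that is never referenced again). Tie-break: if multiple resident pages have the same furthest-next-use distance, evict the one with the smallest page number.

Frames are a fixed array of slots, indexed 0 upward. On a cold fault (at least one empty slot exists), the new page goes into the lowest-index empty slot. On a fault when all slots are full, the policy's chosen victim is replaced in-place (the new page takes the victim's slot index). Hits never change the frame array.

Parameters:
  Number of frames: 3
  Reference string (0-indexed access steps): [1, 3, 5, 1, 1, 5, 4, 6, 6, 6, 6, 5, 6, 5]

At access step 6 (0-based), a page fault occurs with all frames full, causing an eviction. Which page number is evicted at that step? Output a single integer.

Answer: 1

Derivation:
Step 0: ref 1 -> FAULT, frames=[1,-,-]
Step 1: ref 3 -> FAULT, frames=[1,3,-]
Step 2: ref 5 -> FAULT, frames=[1,3,5]
Step 3: ref 1 -> HIT, frames=[1,3,5]
Step 4: ref 1 -> HIT, frames=[1,3,5]
Step 5: ref 5 -> HIT, frames=[1,3,5]
Step 6: ref 4 -> FAULT, evict 1, frames=[4,3,5]
At step 6: evicted page 1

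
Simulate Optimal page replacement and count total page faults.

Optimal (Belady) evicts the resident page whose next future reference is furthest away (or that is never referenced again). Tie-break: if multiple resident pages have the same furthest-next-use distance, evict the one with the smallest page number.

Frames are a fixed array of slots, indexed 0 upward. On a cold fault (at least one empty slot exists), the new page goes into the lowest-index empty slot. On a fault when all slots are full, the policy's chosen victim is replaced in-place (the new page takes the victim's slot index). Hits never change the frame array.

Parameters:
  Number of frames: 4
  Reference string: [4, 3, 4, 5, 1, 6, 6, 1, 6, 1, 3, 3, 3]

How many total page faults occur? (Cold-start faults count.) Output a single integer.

Answer: 5

Derivation:
Step 0: ref 4 → FAULT, frames=[4,-,-,-]
Step 1: ref 3 → FAULT, frames=[4,3,-,-]
Step 2: ref 4 → HIT, frames=[4,3,-,-]
Step 3: ref 5 → FAULT, frames=[4,3,5,-]
Step 4: ref 1 → FAULT, frames=[4,3,5,1]
Step 5: ref 6 → FAULT (evict 4), frames=[6,3,5,1]
Step 6: ref 6 → HIT, frames=[6,3,5,1]
Step 7: ref 1 → HIT, frames=[6,3,5,1]
Step 8: ref 6 → HIT, frames=[6,3,5,1]
Step 9: ref 1 → HIT, frames=[6,3,5,1]
Step 10: ref 3 → HIT, frames=[6,3,5,1]
Step 11: ref 3 → HIT, frames=[6,3,5,1]
Step 12: ref 3 → HIT, frames=[6,3,5,1]
Total faults: 5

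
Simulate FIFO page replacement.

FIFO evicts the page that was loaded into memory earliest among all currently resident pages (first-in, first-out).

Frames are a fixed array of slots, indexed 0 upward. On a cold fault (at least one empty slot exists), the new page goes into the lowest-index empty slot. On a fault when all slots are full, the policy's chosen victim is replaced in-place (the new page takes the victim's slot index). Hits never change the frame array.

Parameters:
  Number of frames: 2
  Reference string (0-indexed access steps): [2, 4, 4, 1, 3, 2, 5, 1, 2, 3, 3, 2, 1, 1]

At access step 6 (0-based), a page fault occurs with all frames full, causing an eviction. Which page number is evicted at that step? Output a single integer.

Answer: 3

Derivation:
Step 0: ref 2 -> FAULT, frames=[2,-]
Step 1: ref 4 -> FAULT, frames=[2,4]
Step 2: ref 4 -> HIT, frames=[2,4]
Step 3: ref 1 -> FAULT, evict 2, frames=[1,4]
Step 4: ref 3 -> FAULT, evict 4, frames=[1,3]
Step 5: ref 2 -> FAULT, evict 1, frames=[2,3]
Step 6: ref 5 -> FAULT, evict 3, frames=[2,5]
At step 6: evicted page 3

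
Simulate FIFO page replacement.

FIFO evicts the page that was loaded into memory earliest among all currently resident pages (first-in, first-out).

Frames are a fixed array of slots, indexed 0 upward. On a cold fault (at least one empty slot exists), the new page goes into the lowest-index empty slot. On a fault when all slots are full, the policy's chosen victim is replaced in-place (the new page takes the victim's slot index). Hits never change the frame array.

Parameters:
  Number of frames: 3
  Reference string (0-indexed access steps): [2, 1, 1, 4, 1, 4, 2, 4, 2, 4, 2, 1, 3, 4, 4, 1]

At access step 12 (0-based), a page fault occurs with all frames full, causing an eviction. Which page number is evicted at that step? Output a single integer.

Answer: 2

Derivation:
Step 0: ref 2 -> FAULT, frames=[2,-,-]
Step 1: ref 1 -> FAULT, frames=[2,1,-]
Step 2: ref 1 -> HIT, frames=[2,1,-]
Step 3: ref 4 -> FAULT, frames=[2,1,4]
Step 4: ref 1 -> HIT, frames=[2,1,4]
Step 5: ref 4 -> HIT, frames=[2,1,4]
Step 6: ref 2 -> HIT, frames=[2,1,4]
Step 7: ref 4 -> HIT, frames=[2,1,4]
Step 8: ref 2 -> HIT, frames=[2,1,4]
Step 9: ref 4 -> HIT, frames=[2,1,4]
Step 10: ref 2 -> HIT, frames=[2,1,4]
Step 11: ref 1 -> HIT, frames=[2,1,4]
Step 12: ref 3 -> FAULT, evict 2, frames=[3,1,4]
At step 12: evicted page 2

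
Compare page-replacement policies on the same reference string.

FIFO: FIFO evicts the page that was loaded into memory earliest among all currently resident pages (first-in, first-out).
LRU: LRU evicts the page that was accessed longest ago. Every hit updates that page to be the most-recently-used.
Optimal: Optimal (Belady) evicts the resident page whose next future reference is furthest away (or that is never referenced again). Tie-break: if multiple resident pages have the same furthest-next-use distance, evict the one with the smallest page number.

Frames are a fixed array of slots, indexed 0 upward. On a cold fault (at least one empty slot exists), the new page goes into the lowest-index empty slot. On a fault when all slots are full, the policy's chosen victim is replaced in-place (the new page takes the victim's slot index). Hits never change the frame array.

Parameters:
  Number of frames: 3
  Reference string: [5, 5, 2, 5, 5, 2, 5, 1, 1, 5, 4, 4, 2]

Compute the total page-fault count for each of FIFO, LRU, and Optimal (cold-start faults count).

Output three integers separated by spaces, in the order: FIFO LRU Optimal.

--- FIFO ---
  step 0: ref 5 -> FAULT, frames=[5,-,-] (faults so far: 1)
  step 1: ref 5 -> HIT, frames=[5,-,-] (faults so far: 1)
  step 2: ref 2 -> FAULT, frames=[5,2,-] (faults so far: 2)
  step 3: ref 5 -> HIT, frames=[5,2,-] (faults so far: 2)
  step 4: ref 5 -> HIT, frames=[5,2,-] (faults so far: 2)
  step 5: ref 2 -> HIT, frames=[5,2,-] (faults so far: 2)
  step 6: ref 5 -> HIT, frames=[5,2,-] (faults so far: 2)
  step 7: ref 1 -> FAULT, frames=[5,2,1] (faults so far: 3)
  step 8: ref 1 -> HIT, frames=[5,2,1] (faults so far: 3)
  step 9: ref 5 -> HIT, frames=[5,2,1] (faults so far: 3)
  step 10: ref 4 -> FAULT, evict 5, frames=[4,2,1] (faults so far: 4)
  step 11: ref 4 -> HIT, frames=[4,2,1] (faults so far: 4)
  step 12: ref 2 -> HIT, frames=[4,2,1] (faults so far: 4)
  FIFO total faults: 4
--- LRU ---
  step 0: ref 5 -> FAULT, frames=[5,-,-] (faults so far: 1)
  step 1: ref 5 -> HIT, frames=[5,-,-] (faults so far: 1)
  step 2: ref 2 -> FAULT, frames=[5,2,-] (faults so far: 2)
  step 3: ref 5 -> HIT, frames=[5,2,-] (faults so far: 2)
  step 4: ref 5 -> HIT, frames=[5,2,-] (faults so far: 2)
  step 5: ref 2 -> HIT, frames=[5,2,-] (faults so far: 2)
  step 6: ref 5 -> HIT, frames=[5,2,-] (faults so far: 2)
  step 7: ref 1 -> FAULT, frames=[5,2,1] (faults so far: 3)
  step 8: ref 1 -> HIT, frames=[5,2,1] (faults so far: 3)
  step 9: ref 5 -> HIT, frames=[5,2,1] (faults so far: 3)
  step 10: ref 4 -> FAULT, evict 2, frames=[5,4,1] (faults so far: 4)
  step 11: ref 4 -> HIT, frames=[5,4,1] (faults so far: 4)
  step 12: ref 2 -> FAULT, evict 1, frames=[5,4,2] (faults so far: 5)
  LRU total faults: 5
--- Optimal ---
  step 0: ref 5 -> FAULT, frames=[5,-,-] (faults so far: 1)
  step 1: ref 5 -> HIT, frames=[5,-,-] (faults so far: 1)
  step 2: ref 2 -> FAULT, frames=[5,2,-] (faults so far: 2)
  step 3: ref 5 -> HIT, frames=[5,2,-] (faults so far: 2)
  step 4: ref 5 -> HIT, frames=[5,2,-] (faults so far: 2)
  step 5: ref 2 -> HIT, frames=[5,2,-] (faults so far: 2)
  step 6: ref 5 -> HIT, frames=[5,2,-] (faults so far: 2)
  step 7: ref 1 -> FAULT, frames=[5,2,1] (faults so far: 3)
  step 8: ref 1 -> HIT, frames=[5,2,1] (faults so far: 3)
  step 9: ref 5 -> HIT, frames=[5,2,1] (faults so far: 3)
  step 10: ref 4 -> FAULT, evict 1, frames=[5,2,4] (faults so far: 4)
  step 11: ref 4 -> HIT, frames=[5,2,4] (faults so far: 4)
  step 12: ref 2 -> HIT, frames=[5,2,4] (faults so far: 4)
  Optimal total faults: 4

Answer: 4 5 4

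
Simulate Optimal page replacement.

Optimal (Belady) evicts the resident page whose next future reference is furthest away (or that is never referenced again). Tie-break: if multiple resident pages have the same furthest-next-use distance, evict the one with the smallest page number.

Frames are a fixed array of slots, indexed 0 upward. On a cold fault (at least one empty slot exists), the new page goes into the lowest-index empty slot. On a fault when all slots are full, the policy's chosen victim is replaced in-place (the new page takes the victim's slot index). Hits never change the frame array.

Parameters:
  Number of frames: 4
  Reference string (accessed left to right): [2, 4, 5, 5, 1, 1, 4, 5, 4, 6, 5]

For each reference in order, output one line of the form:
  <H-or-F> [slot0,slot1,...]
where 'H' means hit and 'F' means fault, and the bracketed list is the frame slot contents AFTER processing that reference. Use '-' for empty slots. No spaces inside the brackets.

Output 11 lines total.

F [2,-,-,-]
F [2,4,-,-]
F [2,4,5,-]
H [2,4,5,-]
F [2,4,5,1]
H [2,4,5,1]
H [2,4,5,1]
H [2,4,5,1]
H [2,4,5,1]
F [2,4,5,6]
H [2,4,5,6]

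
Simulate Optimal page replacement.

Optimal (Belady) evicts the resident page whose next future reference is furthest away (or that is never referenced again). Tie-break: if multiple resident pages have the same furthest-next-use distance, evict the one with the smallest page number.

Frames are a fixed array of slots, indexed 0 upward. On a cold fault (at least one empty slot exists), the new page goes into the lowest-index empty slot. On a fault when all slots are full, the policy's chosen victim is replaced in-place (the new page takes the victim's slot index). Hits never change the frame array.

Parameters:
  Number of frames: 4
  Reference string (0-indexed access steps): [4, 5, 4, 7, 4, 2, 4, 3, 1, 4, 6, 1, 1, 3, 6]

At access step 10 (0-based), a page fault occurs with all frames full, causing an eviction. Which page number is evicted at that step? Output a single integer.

Answer: 4

Derivation:
Step 0: ref 4 -> FAULT, frames=[4,-,-,-]
Step 1: ref 5 -> FAULT, frames=[4,5,-,-]
Step 2: ref 4 -> HIT, frames=[4,5,-,-]
Step 3: ref 7 -> FAULT, frames=[4,5,7,-]
Step 4: ref 4 -> HIT, frames=[4,5,7,-]
Step 5: ref 2 -> FAULT, frames=[4,5,7,2]
Step 6: ref 4 -> HIT, frames=[4,5,7,2]
Step 7: ref 3 -> FAULT, evict 2, frames=[4,5,7,3]
Step 8: ref 1 -> FAULT, evict 5, frames=[4,1,7,3]
Step 9: ref 4 -> HIT, frames=[4,1,7,3]
Step 10: ref 6 -> FAULT, evict 4, frames=[6,1,7,3]
At step 10: evicted page 4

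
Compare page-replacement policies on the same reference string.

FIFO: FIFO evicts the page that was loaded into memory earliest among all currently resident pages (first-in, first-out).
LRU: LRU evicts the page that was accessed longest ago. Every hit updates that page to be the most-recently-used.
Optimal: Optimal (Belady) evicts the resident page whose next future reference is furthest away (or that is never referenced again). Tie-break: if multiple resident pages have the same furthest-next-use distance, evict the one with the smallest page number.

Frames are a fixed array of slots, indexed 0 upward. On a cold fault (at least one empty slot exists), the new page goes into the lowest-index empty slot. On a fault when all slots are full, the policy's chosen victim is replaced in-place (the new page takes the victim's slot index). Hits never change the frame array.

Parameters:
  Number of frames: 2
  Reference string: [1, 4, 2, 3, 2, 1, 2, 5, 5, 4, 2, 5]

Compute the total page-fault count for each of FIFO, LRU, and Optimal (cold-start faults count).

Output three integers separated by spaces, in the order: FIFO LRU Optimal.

--- FIFO ---
  step 0: ref 1 -> FAULT, frames=[1,-] (faults so far: 1)
  step 1: ref 4 -> FAULT, frames=[1,4] (faults so far: 2)
  step 2: ref 2 -> FAULT, evict 1, frames=[2,4] (faults so far: 3)
  step 3: ref 3 -> FAULT, evict 4, frames=[2,3] (faults so far: 4)
  step 4: ref 2 -> HIT, frames=[2,3] (faults so far: 4)
  step 5: ref 1 -> FAULT, evict 2, frames=[1,3] (faults so far: 5)
  step 6: ref 2 -> FAULT, evict 3, frames=[1,2] (faults so far: 6)
  step 7: ref 5 -> FAULT, evict 1, frames=[5,2] (faults so far: 7)
  step 8: ref 5 -> HIT, frames=[5,2] (faults so far: 7)
  step 9: ref 4 -> FAULT, evict 2, frames=[5,4] (faults so far: 8)
  step 10: ref 2 -> FAULT, evict 5, frames=[2,4] (faults so far: 9)
  step 11: ref 5 -> FAULT, evict 4, frames=[2,5] (faults so far: 10)
  FIFO total faults: 10
--- LRU ---
  step 0: ref 1 -> FAULT, frames=[1,-] (faults so far: 1)
  step 1: ref 4 -> FAULT, frames=[1,4] (faults so far: 2)
  step 2: ref 2 -> FAULT, evict 1, frames=[2,4] (faults so far: 3)
  step 3: ref 3 -> FAULT, evict 4, frames=[2,3] (faults so far: 4)
  step 4: ref 2 -> HIT, frames=[2,3] (faults so far: 4)
  step 5: ref 1 -> FAULT, evict 3, frames=[2,1] (faults so far: 5)
  step 6: ref 2 -> HIT, frames=[2,1] (faults so far: 5)
  step 7: ref 5 -> FAULT, evict 1, frames=[2,5] (faults so far: 6)
  step 8: ref 5 -> HIT, frames=[2,5] (faults so far: 6)
  step 9: ref 4 -> FAULT, evict 2, frames=[4,5] (faults so far: 7)
  step 10: ref 2 -> FAULT, evict 5, frames=[4,2] (faults so far: 8)
  step 11: ref 5 -> FAULT, evict 4, frames=[5,2] (faults so far: 9)
  LRU total faults: 9
--- Optimal ---
  step 0: ref 1 -> FAULT, frames=[1,-] (faults so far: 1)
  step 1: ref 4 -> FAULT, frames=[1,4] (faults so far: 2)
  step 2: ref 2 -> FAULT, evict 4, frames=[1,2] (faults so far: 3)
  step 3: ref 3 -> FAULT, evict 1, frames=[3,2] (faults so far: 4)
  step 4: ref 2 -> HIT, frames=[3,2] (faults so far: 4)
  step 5: ref 1 -> FAULT, evict 3, frames=[1,2] (faults so far: 5)
  step 6: ref 2 -> HIT, frames=[1,2] (faults so far: 5)
  step 7: ref 5 -> FAULT, evict 1, frames=[5,2] (faults so far: 6)
  step 8: ref 5 -> HIT, frames=[5,2] (faults so far: 6)
  step 9: ref 4 -> FAULT, evict 5, frames=[4,2] (faults so far: 7)
  step 10: ref 2 -> HIT, frames=[4,2] (faults so far: 7)
  step 11: ref 5 -> FAULT, evict 2, frames=[4,5] (faults so far: 8)
  Optimal total faults: 8

Answer: 10 9 8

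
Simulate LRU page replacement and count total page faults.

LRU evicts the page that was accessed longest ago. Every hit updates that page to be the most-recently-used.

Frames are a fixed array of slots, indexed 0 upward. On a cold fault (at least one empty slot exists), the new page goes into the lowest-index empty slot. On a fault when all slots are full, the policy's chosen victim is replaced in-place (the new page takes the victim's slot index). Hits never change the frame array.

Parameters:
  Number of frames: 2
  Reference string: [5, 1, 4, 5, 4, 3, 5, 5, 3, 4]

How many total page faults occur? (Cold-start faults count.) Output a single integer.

Step 0: ref 5 → FAULT, frames=[5,-]
Step 1: ref 1 → FAULT, frames=[5,1]
Step 2: ref 4 → FAULT (evict 5), frames=[4,1]
Step 3: ref 5 → FAULT (evict 1), frames=[4,5]
Step 4: ref 4 → HIT, frames=[4,5]
Step 5: ref 3 → FAULT (evict 5), frames=[4,3]
Step 6: ref 5 → FAULT (evict 4), frames=[5,3]
Step 7: ref 5 → HIT, frames=[5,3]
Step 8: ref 3 → HIT, frames=[5,3]
Step 9: ref 4 → FAULT (evict 5), frames=[4,3]
Total faults: 7

Answer: 7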